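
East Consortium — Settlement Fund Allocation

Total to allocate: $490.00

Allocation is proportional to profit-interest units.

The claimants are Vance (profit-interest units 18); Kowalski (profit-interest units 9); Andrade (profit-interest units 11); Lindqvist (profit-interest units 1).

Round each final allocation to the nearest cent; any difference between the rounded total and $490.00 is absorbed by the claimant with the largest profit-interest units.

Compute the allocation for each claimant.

Vance: $226.15; Kowalski: $113.08; Andrade: $138.21; Lindqvist: $12.56

Combined profit-interest units = 18 + 9 + 11 + 1 = 39.
Raw shares: Vance 226.1538; Kowalski 113.0769; Andrade 138.2051; Lindqvist 12.5641.
After rounding (cent): Vance $226.15; Kowalski $113.08; Andrade $138.21; Lindqvist $12.56. Sum = $490.00.
No rounding difference to absorb.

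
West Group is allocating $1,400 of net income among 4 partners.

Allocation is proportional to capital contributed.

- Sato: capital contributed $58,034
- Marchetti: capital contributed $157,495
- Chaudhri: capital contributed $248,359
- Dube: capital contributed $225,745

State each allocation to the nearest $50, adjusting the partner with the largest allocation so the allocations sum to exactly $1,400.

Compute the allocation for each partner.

Sato: $100 · Marchetti: $300 · Chaudhri: $550 · Dube: $450

Combined capital contributed = 689,633.
Pro-rata amounts: Sato 58,034/689,633 × $1,400 = 117.81; Marchetti 157,495/689,633 × $1,400 = 319.73; Chaudhri 248,359/689,633 × $1,400 = 504.18; Dube 225,745/689,633 × $1,400 = 458.28.
Rounded to nearest $50: Sato $100; Marchetti $300; Chaudhri $500; Dube $450. Sum = $1,350.
Difference $1,400 − $1,350 = +$50 applied to largest allocation (Chaudhri): Chaudhri becomes $550.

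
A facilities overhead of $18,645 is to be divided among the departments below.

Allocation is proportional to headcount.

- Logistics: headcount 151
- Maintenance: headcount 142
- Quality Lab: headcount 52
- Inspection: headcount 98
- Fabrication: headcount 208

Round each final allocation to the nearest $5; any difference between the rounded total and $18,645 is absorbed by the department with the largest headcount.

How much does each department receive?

Logistics: $4,325; Maintenance: $4,065; Quality Lab: $1,490; Inspection: $2,805; Fabrication: $5,960

Combined headcount = 651.
Proportional shares: Logistics 151/651 × $18,645 = 4,324.72; Maintenance 142/651 × $18,645 = 4,066.96; Quality Lab 52/651 × $18,645 = 1,489.31; Inspection 98/651 × $18,645 = 2,806.77; Fabrication 208/651 × $18,645 = 5,957.24.
After rounding ($5): Logistics $4,325; Maintenance $4,065; Quality Lab $1,490; Inspection $2,805; Fabrication $5,955. Sum = $18,640.
Difference $18,645 − $18,640 = +$5 applied to largest headcount (Fabrication): Fabrication becomes $5,960.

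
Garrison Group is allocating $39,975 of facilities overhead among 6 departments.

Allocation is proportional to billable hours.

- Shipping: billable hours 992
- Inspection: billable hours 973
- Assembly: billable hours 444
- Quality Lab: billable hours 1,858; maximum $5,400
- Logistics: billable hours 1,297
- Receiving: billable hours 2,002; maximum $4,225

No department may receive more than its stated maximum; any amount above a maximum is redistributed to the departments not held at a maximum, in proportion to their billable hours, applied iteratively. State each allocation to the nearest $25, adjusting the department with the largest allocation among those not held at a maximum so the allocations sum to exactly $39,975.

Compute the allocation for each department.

Billable hours total: 7,566.
Proportional shares (ignoring caps): Shipping 5,241.24; Inspection 5,140.85; Assembly 2,345.88; Quality Lab 9,816.75; Logistics 6,852.71; Receiving 10,577.58.
Cap binds for Quality Lab ($5,400), Receiving ($4,225); remaining pool $30,350 reallocated over remaining billable hours 3,706.
Shares after redistribution: Shipping 8,123.91 → $8,125; Inspection 7,968.31 → $7,975; Assembly 3,636.10 → $3,625; Logistics 10,621.68 → $10,625.

Shipping: $8,125 | Inspection: $7,975 | Assembly: $3,625 | Quality Lab: $5,400 | Logistics: $10,625 | Receiving: $4,225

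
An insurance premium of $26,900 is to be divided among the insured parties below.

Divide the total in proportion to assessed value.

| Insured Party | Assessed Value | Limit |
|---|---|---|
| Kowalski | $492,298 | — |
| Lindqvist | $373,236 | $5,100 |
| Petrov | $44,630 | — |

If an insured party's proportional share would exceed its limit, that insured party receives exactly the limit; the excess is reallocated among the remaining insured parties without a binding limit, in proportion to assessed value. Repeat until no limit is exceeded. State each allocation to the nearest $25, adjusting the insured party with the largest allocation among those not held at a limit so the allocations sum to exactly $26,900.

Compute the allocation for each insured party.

Kowalski: $20,000; Lindqvist: $5,100; Petrov: $1,800

Assessed value total: 910,164.
Unconstrained shares: Kowalski 14,549.92; Lindqvist 11,031.03; Petrov 1,319.04.
Cap binds for Lindqvist ($5,100); remaining pool $21,800 reallocated over remaining assessed value 536,928.
Shares after redistribution: Kowalski 19,987.96 → $20,000; Petrov 1,812.04 → $1,800.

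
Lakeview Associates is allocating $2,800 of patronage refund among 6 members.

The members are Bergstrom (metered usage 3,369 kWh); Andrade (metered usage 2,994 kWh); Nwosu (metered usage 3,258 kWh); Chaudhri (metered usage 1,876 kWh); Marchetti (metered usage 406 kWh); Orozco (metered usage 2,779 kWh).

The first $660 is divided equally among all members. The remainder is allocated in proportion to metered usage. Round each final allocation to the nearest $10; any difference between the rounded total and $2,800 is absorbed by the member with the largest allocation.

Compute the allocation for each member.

Bergstrom: $600 | Andrade: $550 | Nwosu: $580 | Chaudhri: $380 | Marchetti: $170 | Orozco: $520

Equal tier: $660 ÷ 6 = $110 apiece.
Remainder $2,140 by metered usage (total 14,682): Bergstrom 491.05 → $490; Andrade 436.40 → $440; Nwosu 474.88 → $470; Chaudhri 273.44 → $270; Marchetti 59.18 → $60; Orozco 405.06 → $410.
Totals: Bergstrom $110 + $490 = $600; Andrade $110 + $440 = $550; Nwosu $110 + $470 = $580; Chaudhri $110 + $270 = $380; Marchetti $110 + $60 = $170; Orozco $110 + $410 = $520.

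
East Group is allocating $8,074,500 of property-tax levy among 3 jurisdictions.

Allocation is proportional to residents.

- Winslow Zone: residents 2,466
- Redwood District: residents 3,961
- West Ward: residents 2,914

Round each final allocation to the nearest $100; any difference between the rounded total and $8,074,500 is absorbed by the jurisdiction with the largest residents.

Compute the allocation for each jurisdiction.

Residents total: 9,341.
Raw shares: Winslow Zone 2,466/9,341 × $8,074,500 = 2,131,647.25; Redwood District 3,961/9,341 × $8,074,500 = 3,423,947.60; West Ward 2,914/9,341 × $8,074,500 = 2,518,905.15.
After rounding ($100): Winslow Zone $2,131,600; Redwood District $3,423,900; West Ward $2,518,900. Sum = $8,074,400.
Difference $8,074,500 − $8,074,400 = +$100 applied to largest residents (Redwood District): Redwood District becomes $3,424,000.

Winslow Zone: $2,131,600 · Redwood District: $3,424,000 · West Ward: $2,518,900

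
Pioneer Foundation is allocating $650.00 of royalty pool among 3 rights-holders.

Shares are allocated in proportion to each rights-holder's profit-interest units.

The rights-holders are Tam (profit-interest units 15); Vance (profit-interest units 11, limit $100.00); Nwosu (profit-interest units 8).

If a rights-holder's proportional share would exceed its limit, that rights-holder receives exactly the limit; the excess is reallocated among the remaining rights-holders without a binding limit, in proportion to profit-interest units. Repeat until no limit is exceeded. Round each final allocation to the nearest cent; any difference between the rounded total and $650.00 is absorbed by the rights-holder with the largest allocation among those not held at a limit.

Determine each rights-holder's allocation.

Tam: $358.70 | Vance: $100.00 | Nwosu: $191.30

Total profit-interest units = 34.
Pro-rata shares before constraints: Tam 286.7647; Vance 210.2941; Nwosu 152.9412.
Held at cap: Vance ($100.00); remaining pool $550.00 reallocated over remaining profit-interest units 23.
Redistributed shares: Tam 358.6957 → $358.70; Nwosu 191.3043 → $191.30.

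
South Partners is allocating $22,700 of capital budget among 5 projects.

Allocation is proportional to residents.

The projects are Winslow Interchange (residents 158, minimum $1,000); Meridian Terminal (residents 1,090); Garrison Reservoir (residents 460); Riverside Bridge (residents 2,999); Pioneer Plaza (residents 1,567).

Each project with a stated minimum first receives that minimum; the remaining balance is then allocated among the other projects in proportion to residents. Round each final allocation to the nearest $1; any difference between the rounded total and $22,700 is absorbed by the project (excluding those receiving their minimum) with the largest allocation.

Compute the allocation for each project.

Fund the minimums — Winslow Interchange $1,000. Residual $21,700.
Residual split over remaining residents 6,116: Meridian Terminal 3,867.40 → $3,867; Garrison Reservoir 1,632.11 → $1,632; Riverside Bridge 10,640.66 → $10,641; Pioneer Plaza 5,559.83 → $5,560.

Winslow Interchange: $1,000; Meridian Terminal: $3,867; Garrison Reservoir: $1,632; Riverside Bridge: $10,641; Pioneer Plaza: $5,560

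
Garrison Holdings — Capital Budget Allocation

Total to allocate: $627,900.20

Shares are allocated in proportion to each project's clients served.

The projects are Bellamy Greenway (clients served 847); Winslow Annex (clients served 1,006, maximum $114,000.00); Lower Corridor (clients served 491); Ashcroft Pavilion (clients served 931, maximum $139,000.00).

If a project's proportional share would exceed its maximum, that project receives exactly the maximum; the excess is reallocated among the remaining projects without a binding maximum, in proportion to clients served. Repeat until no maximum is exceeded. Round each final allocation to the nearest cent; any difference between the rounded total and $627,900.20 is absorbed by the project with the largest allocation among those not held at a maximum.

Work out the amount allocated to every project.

Total clients served = 3,275.
Unconstrained shares: Bellamy Greenway 162,391.2884; Winslow Annex 192,875.6034; Lower Corridor 94,137.0987; Ashcroft Pavilion 178,496.2095.
Capped: Winslow Annex ($114,000.00), Ashcroft Pavilion ($139,000.00); residual $374,900.20 reallocated over remaining clients served 1,338.
Remaining shares: Bellamy Greenway 237,324.7155 → $237,324.72; Lower Corridor 137,575.4845 → $137,575.48.

Bellamy Greenway: $237,324.72 | Winslow Annex: $114,000.00 | Lower Corridor: $137,575.48 | Ashcroft Pavilion: $139,000.00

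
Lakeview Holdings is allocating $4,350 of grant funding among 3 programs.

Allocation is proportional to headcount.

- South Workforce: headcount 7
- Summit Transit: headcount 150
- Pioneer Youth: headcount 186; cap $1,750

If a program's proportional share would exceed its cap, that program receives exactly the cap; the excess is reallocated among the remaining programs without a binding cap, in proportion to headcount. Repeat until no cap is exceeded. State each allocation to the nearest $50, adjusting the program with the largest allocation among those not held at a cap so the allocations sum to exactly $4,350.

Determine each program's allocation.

Combined headcount = 343.
Pro-rata shares before constraints: South Workforce 88.78; Summit Transit 1,902.33; Pioneer Youth 2,358.89.
Cap binds for Pioneer Youth ($1,750); remaining pool $2,600 reallocated over remaining headcount 157.
Remaining shares: South Workforce 115.92 → $100; Summit Transit 2,484.08 → $2,500.

South Workforce: $100 | Summit Transit: $2,500 | Pioneer Youth: $1,750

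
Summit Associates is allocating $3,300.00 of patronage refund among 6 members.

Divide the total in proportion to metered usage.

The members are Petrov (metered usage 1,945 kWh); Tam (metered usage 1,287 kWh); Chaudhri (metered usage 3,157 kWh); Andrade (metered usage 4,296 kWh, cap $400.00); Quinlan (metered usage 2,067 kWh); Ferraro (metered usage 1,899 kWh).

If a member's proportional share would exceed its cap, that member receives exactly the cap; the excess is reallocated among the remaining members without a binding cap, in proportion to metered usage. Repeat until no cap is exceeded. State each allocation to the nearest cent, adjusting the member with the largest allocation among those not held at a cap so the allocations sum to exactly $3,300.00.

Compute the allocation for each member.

Petrov: $544.71 | Tam: $360.43 | Chaudhri: $884.15 | Andrade: $400.00 | Quinlan: $578.88 | Ferraro: $531.83

Sum of metered usage: 14,651.
Pro-rata shares before constraints: Petrov 438.0930; Tam 289.8846; Chaudhri 711.0846; Andrade 967.6336; Quinlan 465.5723; Ferraro 427.7319.
Capped: Andrade ($400.00); balance $2,900.00 reallocated over remaining metered usage 10,355.
Remaining shares: Petrov 544.7127 → $544.71; Tam 360.4346 → $360.43; Chaudhri 884.1429 → $884.14; Quinlan 578.8798 → $578.88; Ferraro 531.8300 → $531.83.
Rounding difference +$0.01 applied to Chaudhri → $884.15.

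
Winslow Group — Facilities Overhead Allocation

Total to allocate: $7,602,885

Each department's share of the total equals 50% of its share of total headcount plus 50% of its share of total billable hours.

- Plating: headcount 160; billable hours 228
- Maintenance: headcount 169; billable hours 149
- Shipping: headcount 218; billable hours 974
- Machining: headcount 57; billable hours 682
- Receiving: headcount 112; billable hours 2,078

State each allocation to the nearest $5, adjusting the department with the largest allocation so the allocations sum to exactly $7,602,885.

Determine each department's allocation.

Totals — headcount 716, billable hours 4,111.
Composite weights (50% headcount + 50% billable hours): Plating 0.1395; Maintenance 0.1361; Shipping 0.2707; Machining 0.1228; Receiving 0.3309.
Proportional shares: Plating 1,060,316.00; Maintenance 1,035,048.18; Shipping 2,058,080.43; Machining 933,274.34; Receiving 2,516,166.05.
At nearest $5: Plating $1,060,315; Maintenance $1,035,050; Shipping $2,058,080; Machining $933,275; Receiving $2,516,165. Sum = $7,602,885.
Sum already equals the total — no adjustment.

Plating: $1,060,315; Maintenance: $1,035,050; Shipping: $2,058,080; Machining: $933,275; Receiving: $2,516,165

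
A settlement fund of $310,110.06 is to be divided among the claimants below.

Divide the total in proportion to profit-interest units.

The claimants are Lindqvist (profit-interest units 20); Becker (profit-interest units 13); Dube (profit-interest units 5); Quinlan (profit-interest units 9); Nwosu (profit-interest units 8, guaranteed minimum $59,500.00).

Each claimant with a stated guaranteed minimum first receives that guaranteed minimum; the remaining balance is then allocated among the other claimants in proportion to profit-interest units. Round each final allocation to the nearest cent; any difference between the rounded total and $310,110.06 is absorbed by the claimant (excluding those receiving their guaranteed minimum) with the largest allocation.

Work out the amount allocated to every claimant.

Minimums first: Nwosu $59,500.00. Remaining pool $250,610.06.
Remaining pool split over remaining profit-interest units 47: Lindqvist 106,642.5787 → $106,642.58; Becker 69,317.6762 → $69,317.68; Dube 26,660.6447 → $26,660.64; Quinlan 47,989.1604 → $47,989.16.

Lindqvist: $106,642.58; Becker: $69,317.68; Dube: $26,660.64; Quinlan: $47,989.16; Nwosu: $59,500.00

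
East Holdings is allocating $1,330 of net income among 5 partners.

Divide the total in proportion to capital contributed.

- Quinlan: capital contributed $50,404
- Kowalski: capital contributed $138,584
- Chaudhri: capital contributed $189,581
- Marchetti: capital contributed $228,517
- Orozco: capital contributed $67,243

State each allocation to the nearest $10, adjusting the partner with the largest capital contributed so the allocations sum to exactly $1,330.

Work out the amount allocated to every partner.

Capital contributed total: 674,329.
Pro-rata amounts: Quinlan 50,404/674,329 × $1,330 = 99.41; Kowalski 138,584/674,329 × $1,330 = 273.33; Chaudhri 189,581/674,329 × $1,330 = 373.92; Marchetti 228,517/674,329 × $1,330 = 450.71; Orozco 67,243/674,329 × $1,330 = 132.63.
After rounding ($10): Quinlan $100; Kowalski $270; Chaudhri $370; Marchetti $450; Orozco $130. Sum = $1,320.
Difference $1,330 − $1,320 = +$10 applied to largest capital contributed (Marchetti): Marchetti becomes $460.

Quinlan: $100; Kowalski: $270; Chaudhri: $370; Marchetti: $460; Orozco: $130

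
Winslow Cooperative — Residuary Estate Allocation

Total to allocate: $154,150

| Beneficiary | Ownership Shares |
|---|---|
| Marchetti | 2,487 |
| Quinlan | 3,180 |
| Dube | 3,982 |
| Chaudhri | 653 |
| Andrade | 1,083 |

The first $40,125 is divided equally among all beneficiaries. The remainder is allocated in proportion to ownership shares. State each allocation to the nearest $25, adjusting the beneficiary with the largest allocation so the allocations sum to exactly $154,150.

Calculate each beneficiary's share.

Marchetti: $32,925 · Quinlan: $39,875 · Dube: $47,900 · Chaudhri: $14,575 · Andrade: $18,875

$40,125 shared equally gives $8,025 per beneficiary.
Remainder $114,025 by ownership shares (total 11,385): Marchetti 24,908.23 → $24,900; Quinlan 31,848.88 → $31,850; Dube 39,881.21 → $39,875; Chaudhri 6,540.04 → $6,550; Andrade 10,846.65 → $10,850.
Totals: Marchetti $8,025 + $24,900 = $32,925; Quinlan $8,025 + $31,850 = $39,875; Dube $8,025 + $39,875 = $47,900; Chaudhri $8,025 + $6,550 = $14,575; Andrade $8,025 + $10,850 = $18,875.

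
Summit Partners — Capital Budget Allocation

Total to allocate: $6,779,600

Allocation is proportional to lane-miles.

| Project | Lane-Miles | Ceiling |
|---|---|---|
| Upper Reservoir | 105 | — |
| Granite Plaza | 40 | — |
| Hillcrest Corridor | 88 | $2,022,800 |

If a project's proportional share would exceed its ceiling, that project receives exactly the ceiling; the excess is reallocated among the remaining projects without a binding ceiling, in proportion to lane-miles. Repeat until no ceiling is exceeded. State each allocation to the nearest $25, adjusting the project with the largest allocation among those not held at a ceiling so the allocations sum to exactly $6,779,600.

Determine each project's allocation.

Lane-miles total: 233.
Proportional shares (ignoring caps): Upper Reservoir 3,055,184.55; Granite Plaza 1,163,879.83; Hillcrest Corridor 2,560,535.62.
Cap binds for Hillcrest Corridor ($2,022,800); balance $4,756,800 reallocated over remaining lane-miles 145.
Shares after redistribution: Upper Reservoir 3,444,579.31 → $3,444,575; Granite Plaza 1,312,220.69 → $1,312,225.

Upper Reservoir: $3,444,575; Granite Plaza: $1,312,225; Hillcrest Corridor: $2,022,800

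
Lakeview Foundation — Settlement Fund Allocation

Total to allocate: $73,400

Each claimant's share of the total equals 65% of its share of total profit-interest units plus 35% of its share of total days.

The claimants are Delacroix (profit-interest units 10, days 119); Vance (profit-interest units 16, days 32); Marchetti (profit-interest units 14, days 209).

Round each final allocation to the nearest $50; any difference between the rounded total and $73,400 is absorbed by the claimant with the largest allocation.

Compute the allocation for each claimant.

Delacroix: $20,400 · Vance: $21,350 · Marchetti: $31,650

Profit-interest units total 40; days total 360.
Blended shares (65% profit-interest units + 35% days): Delacroix 0.2782; Vance 0.2911; Marchetti 0.4307.
Proportional shares: Delacroix 20,419.47; Vance 21,367.56; Marchetti 31,612.97.
Rounded to nearest $50: Delacroix $20,400; Vance $21,350; Marchetti $31,600. Sum = $73,350.
Difference $73,400 − $73,350 = +$50 applied to largest allocation (Marchetti): Marchetti becomes $31,650.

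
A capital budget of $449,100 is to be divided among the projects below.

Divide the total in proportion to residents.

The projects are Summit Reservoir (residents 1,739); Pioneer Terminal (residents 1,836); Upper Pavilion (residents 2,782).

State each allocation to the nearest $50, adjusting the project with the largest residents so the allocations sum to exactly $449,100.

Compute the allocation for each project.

Residents total: 1,739 + 1,836 + 2,782 = 6,357.
Raw shares: Summit Reservoir 122,854.32; Pioneer Terminal 129,707.03; Upper Pavilion 196,538.65.
After rounding ($50): Summit Reservoir $122,850; Pioneer Terminal $129,700; Upper Pavilion $196,550. Sum = $449,100.
No rounding difference to absorb.

Summit Reservoir: $122,850 | Pioneer Terminal: $129,700 | Upper Pavilion: $196,550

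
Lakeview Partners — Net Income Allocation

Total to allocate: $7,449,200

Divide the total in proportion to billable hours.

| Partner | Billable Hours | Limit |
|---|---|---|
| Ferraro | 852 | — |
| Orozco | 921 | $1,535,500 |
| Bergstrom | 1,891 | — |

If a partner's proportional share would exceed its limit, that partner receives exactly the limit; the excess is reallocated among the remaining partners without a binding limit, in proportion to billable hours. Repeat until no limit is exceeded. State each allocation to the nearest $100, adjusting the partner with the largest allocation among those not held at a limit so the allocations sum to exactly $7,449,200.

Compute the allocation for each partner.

Billable hours total: 3,664.
Unconstrained shares: Ferraro 1,732,182.97; Orozco 1,872,465.39; Bergstrom 3,844,551.64.
Held at cap: Orozco ($1,535,500); balance $5,913,700 reallocated over remaining billable hours 2,743.
Shares after redistribution: Ferraro 1,836,847.39 → $1,836,800; Bergstrom 4,076,852.61 → $4,076,900.

Ferraro: $1,836,800; Orozco: $1,535,500; Bergstrom: $4,076,900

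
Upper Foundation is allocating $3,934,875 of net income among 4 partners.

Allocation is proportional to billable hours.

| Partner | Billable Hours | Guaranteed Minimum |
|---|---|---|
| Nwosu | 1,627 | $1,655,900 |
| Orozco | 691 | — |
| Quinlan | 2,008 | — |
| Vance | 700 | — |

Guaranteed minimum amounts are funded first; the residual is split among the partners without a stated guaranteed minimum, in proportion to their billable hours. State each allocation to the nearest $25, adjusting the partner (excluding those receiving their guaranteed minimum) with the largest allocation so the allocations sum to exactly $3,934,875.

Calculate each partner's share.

Nwosu: $1,655,900; Orozco: $463,300; Quinlan: $1,346,325; Vance: $469,350

Guaranteed amounts: Nwosu $1,655,900. Balance $2,278,975.
Balance split over remaining billable hours 3,399: Orozco 463,304.42 → $463,300; Quinlan 1,346,331.80 → $1,346,325; Vance 469,338.78 → $469,350.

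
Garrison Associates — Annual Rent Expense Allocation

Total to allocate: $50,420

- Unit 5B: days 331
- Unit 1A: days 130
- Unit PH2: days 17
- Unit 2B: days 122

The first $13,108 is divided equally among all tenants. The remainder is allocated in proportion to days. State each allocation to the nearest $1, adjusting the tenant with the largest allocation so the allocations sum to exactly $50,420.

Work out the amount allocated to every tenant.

Unit 5B: $23,861 · Unit 1A: $11,361 · Unit PH2: $4,334 · Unit 2B: $10,864

$13,108 shared equally gives $3,277 per tenant.
Remainder $37,312 by days (total 600): Unit 5B 20,583.79 → $20,584; Unit 1A 8,084.27 → $8,084; Unit PH2 1,057.17 → $1,057; Unit 2B 7,586.77 → $7,587.
Totals: Unit 5B $3,277 + $20,584 = $23,861; Unit 1A $3,277 + $8,084 = $11,361; Unit PH2 $3,277 + $1,057 = $4,334; Unit 2B $3,277 + $7,587 = $10,864.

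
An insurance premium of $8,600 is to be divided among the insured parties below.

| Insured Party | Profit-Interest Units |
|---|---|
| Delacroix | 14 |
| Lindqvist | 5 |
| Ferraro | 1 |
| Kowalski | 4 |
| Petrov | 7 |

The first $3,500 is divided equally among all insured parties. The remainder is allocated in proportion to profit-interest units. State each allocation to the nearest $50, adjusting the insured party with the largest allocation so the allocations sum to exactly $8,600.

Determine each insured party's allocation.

$3,500 shared equally gives $700 per insured party.
Remainder $5,100 by profit-interest units (total 31): Delacroix 2,303.23 → $2,300; Lindqvist 822.58 → $800; Ferraro 164.52 → $150; Kowalski 658.06 → $650; Petrov 1,151.61 → $1,150.
Rounding difference +$50 on remainder applied to Delacroix.
Totals: Delacroix $700 + $2,350 = $3,050; Lindqvist $700 + $800 = $1,500; Ferraro $700 + $150 = $850; Kowalski $700 + $650 = $1,350; Petrov $700 + $1,150 = $1,850.

Delacroix: $3,050; Lindqvist: $1,500; Ferraro: $850; Kowalski: $1,350; Petrov: $1,850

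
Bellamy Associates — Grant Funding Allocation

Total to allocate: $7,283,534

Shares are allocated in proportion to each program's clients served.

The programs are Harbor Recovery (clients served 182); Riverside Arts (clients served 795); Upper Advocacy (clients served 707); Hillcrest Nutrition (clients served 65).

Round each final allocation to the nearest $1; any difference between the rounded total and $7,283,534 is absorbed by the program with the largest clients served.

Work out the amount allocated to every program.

Sum of clients served: 182 + 795 + 707 + 65 = 1,749.
Raw shares: Harbor Recovery 757,920.63; Riverside Arts 3,310,697.27; Upper Advocacy 2,944,230.15; Hillcrest Nutrition 270,685.94.
At nearest $1: Harbor Recovery $757,921; Riverside Arts $3,310,697; Upper Advocacy $2,944,230; Hillcrest Nutrition $270,686. Sum = $7,283,534.
Sum already equals the total — no adjustment.

Harbor Recovery: $757,921 | Riverside Arts: $3,310,697 | Upper Advocacy: $2,944,230 | Hillcrest Nutrition: $270,686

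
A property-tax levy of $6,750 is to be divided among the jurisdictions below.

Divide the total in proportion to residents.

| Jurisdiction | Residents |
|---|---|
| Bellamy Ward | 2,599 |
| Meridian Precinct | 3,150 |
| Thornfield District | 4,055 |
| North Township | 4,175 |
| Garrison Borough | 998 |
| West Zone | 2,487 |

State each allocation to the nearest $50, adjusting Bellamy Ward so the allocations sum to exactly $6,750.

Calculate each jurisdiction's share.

Bellamy Ward: $1,050 | Meridian Precinct: $1,200 | Thornfield District: $1,550 | North Township: $1,600 | Garrison Borough: $400 | West Zone: $950

Sum of residents: 17,464.
Unrounded shares: Bellamy Ward 2,599/17,464 × $6,750 = 1,004.54; Meridian Precinct 3,150/17,464 × $6,750 = 1,217.50; Thornfield District 4,055/17,464 × $6,750 = 1,567.30; North Township 4,175/17,464 × $6,750 = 1,613.68; Garrison Borough 998/17,464 × $6,750 = 385.74; West Zone 2,487/17,464 × $6,750 = 961.25.
After rounding ($50): Bellamy Ward $1,000; Meridian Precinct $1,200; Thornfield District $1,550; North Township $1,600; Garrison Borough $400; West Zone $950. Sum = $6,700.
Difference $6,750 − $6,700 = +$50 applied to Bellamy Ward: Bellamy Ward becomes $1,050.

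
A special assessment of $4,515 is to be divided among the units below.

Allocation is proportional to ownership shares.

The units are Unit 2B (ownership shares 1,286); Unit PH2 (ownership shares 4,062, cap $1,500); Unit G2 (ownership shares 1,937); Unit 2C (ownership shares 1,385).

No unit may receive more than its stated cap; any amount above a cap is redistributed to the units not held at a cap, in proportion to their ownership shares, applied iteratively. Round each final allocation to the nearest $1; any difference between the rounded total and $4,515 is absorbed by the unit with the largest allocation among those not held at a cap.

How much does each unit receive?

Ownership shares total: 8,670.
Pro-rata shares before constraints: Unit 2B 669.70; Unit PH2 2,115.33; Unit G2 1,008.71; Unit 2C 721.25.
Cap binds for Unit PH2 ($1,500); remaining pool $3,015 reallocated over remaining ownership shares 4,608.
Redistributed shares: Unit 2B 841.43 → $841; Unit G2 1,267.37 → $1,267; Unit 2C 906.20 → $906.
Rounding difference +$1 applied to Unit G2 → $1,268.

Unit 2B: $841 | Unit PH2: $1,500 | Unit G2: $1,268 | Unit 2C: $906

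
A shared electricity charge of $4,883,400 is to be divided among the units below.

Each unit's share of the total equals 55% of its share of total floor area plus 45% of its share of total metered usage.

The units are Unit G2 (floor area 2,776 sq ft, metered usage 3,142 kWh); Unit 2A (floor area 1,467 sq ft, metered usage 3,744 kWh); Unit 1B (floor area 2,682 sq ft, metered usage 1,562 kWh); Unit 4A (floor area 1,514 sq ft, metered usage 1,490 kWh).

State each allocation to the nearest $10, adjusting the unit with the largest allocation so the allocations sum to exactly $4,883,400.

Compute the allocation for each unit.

Totals — floor area 8,439, metered usage 9,938.
Composite weights (55% floor area + 45% metered usage): Unit G2 0.3232; Unit 2A 0.2651; Unit 1B 0.2455; Unit 4A 0.1661.
Pro-rata amounts: Unit G2 1,578,285.57; Unit 2A 1,294,788.40; Unit 1B 1,198,992.43; Unit 4A 811,333.60.
After rounding ($10): Unit G2 $1,578,290; Unit 2A $1,294,790; Unit 1B $1,198,990; Unit 4A $811,330. Sum = $4,883,400.
Sum already equals the total — no adjustment.

Unit G2: $1,578,290; Unit 2A: $1,294,790; Unit 1B: $1,198,990; Unit 4A: $811,330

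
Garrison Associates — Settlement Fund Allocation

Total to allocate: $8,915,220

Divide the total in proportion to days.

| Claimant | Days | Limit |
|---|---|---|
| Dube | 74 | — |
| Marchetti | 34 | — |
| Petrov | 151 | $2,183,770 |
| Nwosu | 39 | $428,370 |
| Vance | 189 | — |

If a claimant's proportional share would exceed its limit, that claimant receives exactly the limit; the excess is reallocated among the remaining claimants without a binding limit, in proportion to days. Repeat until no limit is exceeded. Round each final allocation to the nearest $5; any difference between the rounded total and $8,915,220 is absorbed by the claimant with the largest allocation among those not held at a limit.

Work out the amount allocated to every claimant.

Dube: $1,570,465; Marchetti: $721,565; Petrov: $2,183,770; Nwosu: $428,370; Vance: $4,011,050

Days total: 487.
Pro-rata shares before constraints: Dube 1,354,674.09; Marchetti 622,417.82; Petrov 2,764,267.39; Nwosu 713,949.86; Vance 3,459,910.84.
Capped: Petrov ($2,183,770), Nwosu ($428,370); remaining pool $6,303,080 reallocated over remaining days 297.
Shares after redistribution: Dube 1,570,464.38 → $1,570,465; Marchetti 721,564.71 → $721,565; Vance 4,011,050.91 → $4,011,050.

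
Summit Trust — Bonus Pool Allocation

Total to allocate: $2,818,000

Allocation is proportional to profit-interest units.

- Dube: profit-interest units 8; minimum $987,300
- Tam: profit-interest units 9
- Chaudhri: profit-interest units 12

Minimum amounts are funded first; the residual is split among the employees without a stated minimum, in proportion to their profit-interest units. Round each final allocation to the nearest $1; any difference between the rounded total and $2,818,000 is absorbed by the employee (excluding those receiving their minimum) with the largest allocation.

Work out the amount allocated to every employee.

Dube: $987,300 | Tam: $784,586 | Chaudhri: $1,046,114

Guaranteed amounts: Dube $987,300. Residual $1,830,700.
Residual split over remaining profit-interest units 21: Tam 784,585.71 → $784,586; Chaudhri 1,046,114.29 → $1,046,114.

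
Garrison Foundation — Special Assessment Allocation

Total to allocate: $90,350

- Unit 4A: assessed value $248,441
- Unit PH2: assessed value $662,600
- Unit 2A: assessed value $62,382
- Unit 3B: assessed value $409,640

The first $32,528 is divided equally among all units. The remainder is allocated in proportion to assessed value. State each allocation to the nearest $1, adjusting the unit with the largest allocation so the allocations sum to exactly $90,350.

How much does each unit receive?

Unit 4A: $18,519 · Unit PH2: $35,833 · Unit 2A: $10,740 · Unit 3B: $25,258

First tranche $32,528 split equally: $8,132 each.
Remainder $57,822 by assessed value (total 1,383,063): Unit 4A 10,386.62 → $10,387; Unit PH2 27,701.45 → $27,701; Unit 2A 2,608.02 → $2,608; Unit 3B 17,125.90 → $17,126.
Totals: Unit 4A $8,132 + $10,387 = $18,519; Unit PH2 $8,132 + $27,701 = $35,833; Unit 2A $8,132 + $2,608 = $10,740; Unit 3B $8,132 + $17,126 = $25,258.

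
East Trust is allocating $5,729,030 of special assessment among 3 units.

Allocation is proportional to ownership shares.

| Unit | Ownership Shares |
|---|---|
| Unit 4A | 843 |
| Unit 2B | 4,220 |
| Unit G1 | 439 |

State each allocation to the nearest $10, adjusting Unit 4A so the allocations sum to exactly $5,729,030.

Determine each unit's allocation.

Unit 4A: $877,790; Unit 2B: $4,394,130; Unit G1: $457,110

Total ownership shares = 5,502.
Unrounded shares: Unit 4A 843/5,502 × $5,729,030 = 877,784.86; Unit 2B 4,220/5,502 × $5,729,030 = 4,394,130.61; Unit G1 439/5,502 × $5,729,030 = 457,114.53.
After rounding ($10): Unit 4A $877,780; Unit 2B $4,394,130; Unit G1 $457,110. Sum = $5,729,020.
Difference $5,729,030 − $5,729,020 = +$10 applied to Unit 4A: Unit 4A becomes $877,790.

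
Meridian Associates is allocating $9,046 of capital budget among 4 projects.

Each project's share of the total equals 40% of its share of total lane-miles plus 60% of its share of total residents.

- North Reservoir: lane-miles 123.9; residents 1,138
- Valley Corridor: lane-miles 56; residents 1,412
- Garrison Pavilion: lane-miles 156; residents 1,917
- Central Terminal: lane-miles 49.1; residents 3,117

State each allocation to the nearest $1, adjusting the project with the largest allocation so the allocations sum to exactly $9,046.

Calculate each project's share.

North Reservoir: $1,979; Valley Corridor: $1,537; Garrison Pavilion: $2,838; Central Terminal: $2,692

Lane-miles total 385; residents total 7,584.
Blended shares (40% lane-miles + 60% residents): North Reservoir 0.2188; Valley Corridor 0.1699; Garrison Pavilion 0.3137; Central Terminal 0.2976.
Proportional shares: North Reservoir 1,978.89; Valley Corridor 1,536.83; Garrison Pavilion 2,838.09; Central Terminal 2,692.19.
At nearest $1: North Reservoir $1,979; Valley Corridor $1,537; Garrison Pavilion $2,838; Central Terminal $2,692. Sum = $9,046.
Rounded total matches; no reconciliation needed.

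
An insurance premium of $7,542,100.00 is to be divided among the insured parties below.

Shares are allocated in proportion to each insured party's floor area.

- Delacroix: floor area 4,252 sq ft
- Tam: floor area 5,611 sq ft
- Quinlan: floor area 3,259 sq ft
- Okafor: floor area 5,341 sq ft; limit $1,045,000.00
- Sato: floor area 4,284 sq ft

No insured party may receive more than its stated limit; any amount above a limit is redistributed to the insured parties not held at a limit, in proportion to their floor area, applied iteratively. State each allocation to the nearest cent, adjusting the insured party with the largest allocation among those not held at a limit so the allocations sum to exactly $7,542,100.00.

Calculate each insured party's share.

Sum of floor area: 22,747.
Proportional shares (ignoring caps): Delacroix 1,409,812.6874; Tam 1,860,408.9814; Quinlan 1,080,569.0377; Okafor 1,770,886.5389; Sato 1,420,422.7546.
Cap binds for Okafor ($1,045,000.00); residual $6,497,100.00 reallocated over remaining floor area 17,406.
Shares after redistribution: Delacroix 1,587,134.8501 → $1,587,134.85; Tam 2,094,405.8428 → $2,094,405.84; Quinlan 1,216,479.8862 → $1,216,479.89; Sato 1,599,079.4209 → $1,599,079.42.

Delacroix: $1,587,134.85; Tam: $2,094,405.84; Quinlan: $1,216,479.89; Okafor: $1,045,000.00; Sato: $1,599,079.42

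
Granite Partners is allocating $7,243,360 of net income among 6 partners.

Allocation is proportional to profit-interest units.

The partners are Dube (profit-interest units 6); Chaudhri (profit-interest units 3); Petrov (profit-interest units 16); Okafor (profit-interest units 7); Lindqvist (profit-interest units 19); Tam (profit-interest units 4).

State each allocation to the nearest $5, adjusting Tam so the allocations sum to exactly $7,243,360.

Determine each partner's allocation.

Combined profit-interest units = 55.
Raw shares: Dube 6/55 × $7,243,360 = 790,184.73; Chaudhri 3/55 × $7,243,360 = 395,092.36; Petrov 16/55 × $7,243,360 = 2,107,159.27; Okafor 7/55 × $7,243,360 = 921,882.18; Lindqvist 19/55 × $7,243,360 = 2,502,251.64; Tam 4/55 × $7,243,360 = 526,789.82.
Rounded to nearest $5: Dube $790,185; Chaudhri $395,090; Petrov $2,107,160; Okafor $921,880; Lindqvist $2,502,250; Tam $526,790. Sum = $7,243,355.
Difference $7,243,360 − $7,243,355 = +$5 applied to Tam: Tam becomes $526,795.

Dube: $790,185; Chaudhri: $395,090; Petrov: $2,107,160; Okafor: $921,880; Lindqvist: $2,502,250; Tam: $526,795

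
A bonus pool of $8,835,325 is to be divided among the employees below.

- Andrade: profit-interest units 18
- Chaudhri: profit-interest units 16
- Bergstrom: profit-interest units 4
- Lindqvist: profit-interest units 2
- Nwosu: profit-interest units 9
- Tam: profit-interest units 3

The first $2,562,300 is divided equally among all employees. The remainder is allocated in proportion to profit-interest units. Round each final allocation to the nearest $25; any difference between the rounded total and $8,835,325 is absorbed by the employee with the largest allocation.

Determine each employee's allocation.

Equal tier: $2,562,300 ÷ 6 = $427,050 apiece.
Remainder $6,273,025 by profit-interest units (total 52): Andrade 2,171,431.73 → $2,171,425; Chaudhri 1,930,161.54 → $1,930,150; Bergstrom 482,540.38 → $482,550; Lindqvist 241,270.19 → $241,275; Nwosu 1,085,715.87 → $1,085,725; Tam 361,905.29 → $361,900.
Totals: Andrade $427,050 + $2,171,425 = $2,598,475; Chaudhri $427,050 + $1,930,150 = $2,357,200; Bergstrom $427,050 + $482,550 = $909,600; Lindqvist $427,050 + $241,275 = $668,325; Nwosu $427,050 + $1,085,725 = $1,512,775; Tam $427,050 + $361,900 = $788,950.

Andrade: $2,598,475 | Chaudhri: $2,357,200 | Bergstrom: $909,600 | Lindqvist: $668,325 | Nwosu: $1,512,775 | Tam: $788,950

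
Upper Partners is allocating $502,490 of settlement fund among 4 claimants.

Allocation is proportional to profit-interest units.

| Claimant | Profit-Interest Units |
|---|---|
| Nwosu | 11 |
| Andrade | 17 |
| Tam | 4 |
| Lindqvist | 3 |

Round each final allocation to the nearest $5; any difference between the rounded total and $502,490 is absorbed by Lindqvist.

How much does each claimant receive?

Nwosu: $157,925 · Andrade: $244,065 · Tam: $57,425 · Lindqvist: $43,075

Sum of profit-interest units: 35.
Proportional shares: Nwosu 11/35 × $502,490 = 157,925.43; Andrade 17/35 × $502,490 = 244,066.57; Tam 4/35 × $502,490 = 57,427.43; Lindqvist 3/35 × $502,490 = 43,070.57.
At nearest $5: Nwosu $157,925; Andrade $244,065; Tam $57,425; Lindqvist $43,070. Sum = $502,485.
Difference $502,490 − $502,485 = +$5 applied to Lindqvist: Lindqvist becomes $43,075.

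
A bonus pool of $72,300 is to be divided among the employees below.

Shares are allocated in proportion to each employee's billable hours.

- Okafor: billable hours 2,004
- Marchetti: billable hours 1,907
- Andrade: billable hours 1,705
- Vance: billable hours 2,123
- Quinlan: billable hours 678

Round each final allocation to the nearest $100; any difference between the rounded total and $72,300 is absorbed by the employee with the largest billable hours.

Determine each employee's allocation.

Billable hours total: 8,417.
Unrounded shares: Okafor 2,004/8,417 × $72,300 = 17,213.88; Marchetti 1,907/8,417 × $72,300 = 16,380.67; Andrade 1,705/8,417 × $72,300 = 14,645.54; Vance 2,123/8,417 × $72,300 = 18,236.06; Quinlan 678/8,417 × $72,300 = 5,823.86.
Rounded to nearest $100: Okafor $17,200; Marchetti $16,400; Andrade $14,600; Vance $18,200; Quinlan $5,800. Sum = $72,200.
Difference $72,300 − $72,200 = +$100 applied to largest billable hours (Vance): Vance becomes $18,300.

Okafor: $17,200; Marchetti: $16,400; Andrade: $14,600; Vance: $18,300; Quinlan: $5,800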